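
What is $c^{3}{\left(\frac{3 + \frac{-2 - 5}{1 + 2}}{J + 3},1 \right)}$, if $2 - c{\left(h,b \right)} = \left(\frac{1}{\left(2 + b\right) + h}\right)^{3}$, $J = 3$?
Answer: $\frac{80481680984375}{10578455953408} \approx 7.6081$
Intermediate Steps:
$c{\left(h,b \right)} = 2 - \frac{1}{\left(2 + b + h\right)^{3}}$ ($c{\left(h,b \right)} = 2 - \left(\frac{1}{\left(2 + b\right) + h}\right)^{3} = 2 - \left(\frac{1}{2 + b + h}\right)^{3} = 2 - \frac{1}{\left(2 + b + h\right)^{3}}$)
$c^{3}{\left(\frac{3 + \frac{-2 - 5}{1 + 2}}{J + 3},1 \right)} = \left(2 - \frac{1}{\left(2 + 1 + \frac{3 + \frac{-2 - 5}{1 + 2}}{3 + 3}\right)^{3}}\right)^{3} = \left(2 - \frac{1}{\left(2 + 1 + \frac{3 - \frac{7}{3}}{6}\right)^{3}}\right)^{3} = \left(2 - \frac{1}{\left(2 + 1 + \left(3 - \frac{7}{3}\right) \frac{1}{6}\right)^{3}}\right)^{3} = \left(2 - \frac{1}{\left(2 + 1 + \frac{2}{3} \cdot \frac{1}{6}\right)^{3}}\right)^{3} = \left(2 - \frac{1}{\left(2 + 1 + \frac{1}{9}\right)^{3}}\right)^{3} = \left(2 - \frac{1}{\frac{21952}{729}}\right)^{3} = \left(2 - \frac{729}{21952}\right)^{3} = \left(\frac{43175}{21952}\right)^{3} = \frac{80481680984375}{10578455953408}$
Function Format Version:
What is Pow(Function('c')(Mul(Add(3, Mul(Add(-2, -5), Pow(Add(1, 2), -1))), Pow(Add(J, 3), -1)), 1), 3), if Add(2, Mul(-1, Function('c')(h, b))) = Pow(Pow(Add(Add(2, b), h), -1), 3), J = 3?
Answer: Rational(80481680984375, 10578455953408) ≈ 7.6081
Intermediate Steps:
Function('c')(h, b) = Add(2, Mul(-1, Pow(Add(2, b, h), -3))) (Function('c')(h, b) = Add(2, Mul(-1, Pow(Pow(Add(Add(2, b), h), -1), 3))) = Add(2, Mul(-1, Pow(Pow(Add(2, b, h), -1), 3))) = Add(2, Mul(-1, Pow(Add(2, b, h), -3))))
Pow(Function('c')(Mul(Add(3, Mul(Add(-2, -5), Pow(Add(1, 2), -1))), Pow(Add(J, 3), -1)), 1), 3) = Pow(Add(2, Mul(-1, Pow(Add(2, 1, Mul(Add(3, Mul(Add(-2, -5), Pow(Add(1, 2), -1))), Pow(Add(3, 3), -1))), -3))), 3) = Pow(Add(2, Mul(-1, Pow(Add(2, 1, Mul(Add(3, Mul(-7, Pow(3, -1))), Pow(6, -1))), -3))), 3) = Pow(Add(2, Mul(-1, Pow(Add(2, 1, Mul(Add(3, Mul(-7, Rational(1, 3))), Rational(1, 6))), -3))), 3) = Pow(Add(2, Mul(-1, Pow(Add(2, 1, Mul(Add(3, Rational(-7, 3)), Rational(1, 6))), -3))), 3) = Pow(Add(2, Mul(-1, Pow(Add(2, 1, Mul(Rational(2, 3), Rational(1, 6))), -3))), 3) = Pow(Add(2, Mul(-1, Pow(Add(2, 1, Rational(1, 9)), -3))), 3) = Pow(Add(2, Mul(-1, Pow(Rational(28, 9), -3))), 3) = Pow(Add(2, Mul(-1, Rational(729, 21952))), 3) = Pow(Add(2, Rational(-729, 21952)), 3) = Pow(Rational(43175, 21952), 3) = Rational(80481680984375, 10578455953408)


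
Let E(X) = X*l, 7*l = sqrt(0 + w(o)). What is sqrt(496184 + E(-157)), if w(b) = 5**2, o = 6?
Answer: sqrt(24307521)/7 ≈ 704.32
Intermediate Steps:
w(b) = 25
l = 5/7 (l = sqrt(0 + 25)/7 = sqrt(25)/7 = (1/7)*5 = 5/7 ≈ 0.71429)
E(X) = 5*X/7 (E(X) = X*(5/7) = 5*X/7)
sqrt(496184 + E(-157)) = sqrt(496184 + (5/7)*(-157)) = sqrt(496184 - 785/7) = sqrt(3472503/7) = sqrt(24307521)/7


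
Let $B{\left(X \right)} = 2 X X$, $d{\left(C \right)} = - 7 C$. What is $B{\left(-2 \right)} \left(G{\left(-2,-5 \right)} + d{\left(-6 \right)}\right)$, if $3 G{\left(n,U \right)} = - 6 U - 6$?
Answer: $400$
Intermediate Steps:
$G{\left(n,U \right)} = -2 - 2 U$ ($G{\left(n,U \right)} = \frac{- 6 U - 6}{3} = \frac{-6 - 6 U}{3} = -2 - 2 U$)
$B{\left(X \right)} = 2 X^{2}$
$B{\left(-2 \right)} \left(G{\left(-2,-5 \right)} + d{\left(-6 \right)}\right) = 2 \left(-2\right)^{2} \left(\left(-2 - -10\right) - -42\right) = 2 \cdot 4 \left(\left(-2 + 10\right) + 42\right) = 8 \left(8 + 42\right) = 8 \cdot 50 = 400$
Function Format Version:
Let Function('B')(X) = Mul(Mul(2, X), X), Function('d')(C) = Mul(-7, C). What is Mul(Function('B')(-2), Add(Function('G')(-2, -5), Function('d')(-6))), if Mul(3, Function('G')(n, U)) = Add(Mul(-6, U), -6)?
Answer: 400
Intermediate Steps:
Function('G')(n, U) = Add(-2, Mul(-2, U)) (Function('G')(n, U) = Mul(Rational(1, 3), Add(Mul(-6, U), -6)) = Mul(Rational(1, 3), Add(-6, Mul(-6, U))) = Add(-2, Mul(-2, U)))
Function('B')(X) = Mul(2, Pow(X, 2))
Mul(Function('B')(-2), Add(Function('G')(-2, -5), Function('d')(-6))) = Mul(Mul(2, Pow(-2, 2)), Add(Add(-2, Mul(-2, -5)), Mul(-7, -6))) = Mul(Mul(2, 4), Add(Add(-2, 10), 42)) = Mul(8, Add(8, 42)) = Mul(8, 50) = 400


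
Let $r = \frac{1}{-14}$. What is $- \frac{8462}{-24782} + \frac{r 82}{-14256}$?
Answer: $\frac{422727983}{1236522672} \approx 0.34187$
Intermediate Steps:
$r = - \frac{1}{14} \approx -0.071429$
$- \frac{8462}{-24782} + \frac{r 82}{-14256} = - \frac{8462}{-24782} + \frac{\left(- \frac{1}{14}\right) 82}{-14256} = \left(-8462\right) \left(- \frac{1}{24782}\right) - - \frac{41}{99792} = \frac{4231}{12391} + \frac{41}{99792} = \frac{422727983}{1236522672}$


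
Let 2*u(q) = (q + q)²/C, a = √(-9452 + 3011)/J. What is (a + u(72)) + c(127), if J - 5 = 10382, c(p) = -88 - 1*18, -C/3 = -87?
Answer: -1922/29 + I*√6441/10387 ≈ -66.276 + 0.0077266*I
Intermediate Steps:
C = 261 (C = -3*(-87) = 261)
c(p) = -106 (c(p) = -88 - 18 = -106)
J = 10387 (J = 5 + 10382 = 10387)
a = I*√6441/10387 (a = √(-9452 + 3011)/10387 = √(-6441)*(1/10387) = (I*√6441)*(1/10387) = I*√6441/10387 ≈ 0.0077266*I)
u(q) = 2*q²/261 (u(q) = ((q + q)²/261)/2 = ((2*q)²*(1/261))/2 = ((4*q²)*(1/261))/2 = (4*q²/261)/2 = 2*q²/261)
(a + u(72)) + c(127) = (I*√6441/10387 + (2/261)*72²) - 106 = (I*√6441/10387 + (2/261)*5184) - 106 = (I*√6441/10387 + 1152/29) - 106 = (1152/29 + I*√6441/10387) - 106 = -1922/29 + I*√6441/10387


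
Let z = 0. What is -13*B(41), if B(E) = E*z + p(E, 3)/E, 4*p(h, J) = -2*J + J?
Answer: 39/164 ≈ 0.23780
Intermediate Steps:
p(h, J) = -J/4 (p(h, J) = (-2*J + J)/4 = (-J)/4 = -J/4)
B(E) = -3/(4*E) (B(E) = E*0 + (-¼*3)/E = 0 - 3/(4*E) = -3/(4*E))
-13*B(41) = -(-39)/(4*41) = -13*(-3/164) = 39/164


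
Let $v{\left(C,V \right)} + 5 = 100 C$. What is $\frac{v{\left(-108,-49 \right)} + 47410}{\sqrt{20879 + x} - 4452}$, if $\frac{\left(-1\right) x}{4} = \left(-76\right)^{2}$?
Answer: $- \frac{162965460}{19822529} - \frac{183025 i \sqrt{89}}{19822529} \approx -8.2212 - 0.087106 i$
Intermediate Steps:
$v{\left(C,V \right)} = -5 + 100 C$
$x = -23104$ ($x = - 4 \left(-76\right)^{2} = \left(-4\right) 5776 = -23104$)
$\frac{v{\left(-108,-49 \right)} + 47410}{\sqrt{20879 + x} - 4452} = \frac{\left(-5 + 100 \left(-108\right)\right) + 47410}{\sqrt{20879 - 23104} - 4452} = \frac{\left(-5 - 10800\right) + 47410}{\sqrt{-2225} - 4452} = \frac{-10805 + 47410}{5 i \sqrt{89} - 4452} = \frac{36605}{-4452 + 5 i \sqrt{89}}$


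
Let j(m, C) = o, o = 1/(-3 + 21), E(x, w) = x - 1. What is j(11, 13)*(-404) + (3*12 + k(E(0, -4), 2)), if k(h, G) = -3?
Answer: 95/9 ≈ 10.556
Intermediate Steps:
E(x, w) = -1 + x
o = 1/18 ≈ 0.055556
j(m, C) = 1/18
j(11, 13)*(-404) + (3*12 + k(E(0, -4), 2)) = (1/18)*(-404) + (3*12 - 3) = -202/9 + (36 - 3) = -202/9 + 33 = 95/9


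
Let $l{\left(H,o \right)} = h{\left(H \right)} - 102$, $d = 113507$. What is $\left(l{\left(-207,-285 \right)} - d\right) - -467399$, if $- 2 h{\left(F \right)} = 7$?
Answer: $\frac{707573}{2} \approx 3.5379 \cdot 10^{5}$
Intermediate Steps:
$h{\left(F \right)} = - \frac{7}{2}$ ($h{\left(F \right)} = \left(- \frac{1}{2}\right) 7 = - \frac{7}{2}$)
$l{\left(H,o \right)} = - \frac{211}{2}$ ($l{\left(H,o \right)} = - \frac{7}{2} - 102 = - \frac{211}{2}$)
$\left(l{\left(-207,-285 \right)} - d\right) - -467399 = \left(- \frac{211}{2} - 113507\right) - -467399 = \left(- \frac{211}{2} - 113507\right) + 467399 = - \frac{227225}{2} + 467399 = \frac{707573}{2}$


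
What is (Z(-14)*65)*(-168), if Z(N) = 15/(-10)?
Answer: 16380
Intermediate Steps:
Z(N) = -3/2 (Z(N) = 15*(-1/10) = -3/2)
(Z(-14)*65)*(-168) = -3/2*65*(-168) = -195/2*(-168) = 16380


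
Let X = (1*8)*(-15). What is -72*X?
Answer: 8640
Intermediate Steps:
X = -120 (X = 8*(-15) = -120)
-72*X = -72*(-120) = 8640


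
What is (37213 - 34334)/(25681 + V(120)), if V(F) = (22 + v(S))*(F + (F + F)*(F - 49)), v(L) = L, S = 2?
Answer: 2879/437521 ≈ 0.0065803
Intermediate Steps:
V(F) = 24*F + 48*F*(-49 + F) (V(F) = (22 + 2)*(F + (F + F)*(F - 49)) = 24*(F + (2*F)*(-49 + F)) = 24*(F + 2*F*(-49 + F)) = 24*F + 48*F*(-49 + F))
(37213 - 34334)/(25681 + V(120)) = (37213 - 34334)/(25681 + 24*120*(-97 + 2*120)) = 2879/(25681 + 24*120*(-97 + 240)) = 2879/(25681 + 24*120*143) = 2879/(25681 + 411840) = 2879/437521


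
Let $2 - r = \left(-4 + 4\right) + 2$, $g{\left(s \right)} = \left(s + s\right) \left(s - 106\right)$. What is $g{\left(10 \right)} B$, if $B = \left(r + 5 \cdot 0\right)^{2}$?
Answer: $0$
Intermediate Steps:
$g{\left(s \right)} = 2 s \left(-106 + s\right)$
$r = 0$ ($r = 2 - \left(\left(-4 + 4\right) + 2\right) = 2 - \left(0 + 2\right) = 2 - 2 = 0$)
$B = 0$ ($B = \left(0 + 5 \cdot 0\right)^{2} = \left(0 + 0\right)^{2} = 0^{2} = 0$)
$g{\left(10 \right)} B = 2 \cdot 10 \left(-106 + 10\right) 0 = 2 \cdot 10 \left(-96\right) 0 = \left(-1920\right) 0 = 0$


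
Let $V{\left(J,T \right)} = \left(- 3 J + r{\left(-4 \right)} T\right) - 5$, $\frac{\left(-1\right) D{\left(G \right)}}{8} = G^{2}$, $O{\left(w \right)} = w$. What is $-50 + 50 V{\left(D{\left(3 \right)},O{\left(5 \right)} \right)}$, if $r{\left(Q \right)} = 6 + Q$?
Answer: $11000$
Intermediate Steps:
$D{\left(G \right)} = - 8 G^{2}$
$V{\left(J,T \right)} = -5 - 3 J + 2 T$ ($V{\left(J,T \right)} = \left(- 3 J + \left(6 - 4\right) T\right) - 5 = \left(- 3 J + 2 T\right) - 5 = -5 - 3 J + 2 T$)
$-50 + 50 V{\left(D{\left(3 \right)},O{\left(5 \right)} \right)} = -50 + 50 \left(-5 - 3 \left(- 8 \cdot 3^{2}\right) + 2 \cdot 5\right) = -50 + 50 \left(-5 - 3 \left(\left(-8\right) 9\right) + 10\right) = -50 + 50 \left(-5 - -216 + 10\right) = -50 + 50 \left(-5 + 216 + 10\right) = -50 + 50 \cdot 221 = -50 + 11050 = 11000$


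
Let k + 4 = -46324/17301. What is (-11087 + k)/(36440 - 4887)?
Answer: -191931715/545898453 ≈ -0.35159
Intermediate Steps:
k = -115528/17301 (k = -4 - 46324/17301 = -115528/17301 ≈ -6.6775)
(-11087 + k)/(36440 - 4887) = (-11087 - 115528/17301)/(36440 - 4887) = -191931715/17301/31553 = -191931715/17301*1/31553 = -191931715/545898453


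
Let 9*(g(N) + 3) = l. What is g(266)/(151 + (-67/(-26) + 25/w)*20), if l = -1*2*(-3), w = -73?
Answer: -6643/557127 ≈ -0.011924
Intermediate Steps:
l = 6 (l = -2*(-3) = 6)
g(N) = -7/3 (g(N) = -3 + (⅑)*6 = -3 + ⅔ = -7/3)
g(266)/(151 + (-67/(-26) + 25/w)*20) = -7/(3*(151 + (-67/(-26) + 25/(-73))*20)) = -7/(3*(151 + (-67*(-1/26) + 25*(-1/73))*20)) = -7/(3*(151 + (67/26 - 25/73)*20)) = -7/(3*(151 + (4241/1898)*20)) = -7/(3*(151 + 42410/949)) = -7/(3*185709/949) = -7/3*949/185709 = -6643/557127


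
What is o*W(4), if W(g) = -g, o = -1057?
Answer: 4228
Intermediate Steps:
o*W(4) = -(-1057)*4 = -1057*(-4) = 4228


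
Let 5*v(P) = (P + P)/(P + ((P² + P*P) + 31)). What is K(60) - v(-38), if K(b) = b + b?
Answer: 1728676/14405 ≈ 120.01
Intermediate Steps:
K(b) = 2*b
v(P) = 2*P/(5*(31 + P + 2*P²)) (v(P) = ((P + P)/(P + ((P² + P*P) + 31)))/5 = ((2*P)/(P + ((P² + P²) + 31)))/5 = ((2*P)/(P + (2*P² + 31)))/5 = ((2*P)/(P + (31 + 2*P²)))/5 = ((2*P)/(31 + P + 2*P²))/5 = (2*P/(31 + P + 2*P²))/5 = 2*P/(5*(31 + P + 2*P²)))
K(60) - v(-38) = 2*60 - 2*(-38)/(5*(31 - 38 + 2*(-38)²)) = 120 - 2*(-38)/(5*(31 - 38 + 2*1444)) = 120 - 2*(-38)/(5*(31 - 38 + 2888)) = 120 - 2*(-38)/(5*2881) = 120 - 1*(-76/14405) = 120 + 76/14405 = 1728676/14405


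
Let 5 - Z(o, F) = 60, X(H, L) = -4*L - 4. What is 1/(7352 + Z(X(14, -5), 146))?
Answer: 1/7297 ≈ 0.00013704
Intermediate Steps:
X(H, L) = -4 - 4*L
Z(o, F) = -55 (Z(o, F) = 5 - 1*60 = 5 - 60 = -55)
1/(7352 + Z(X(14, -5), 146)) = 1/(7352 - 55) = 1/7297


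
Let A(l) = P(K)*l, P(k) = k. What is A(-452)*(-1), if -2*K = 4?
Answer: -904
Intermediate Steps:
K = -2 (K = -½*4 = -2)
A(l) = -2*l
A(-452)*(-1) = -2*(-452)*(-1) = 904*(-1) = -904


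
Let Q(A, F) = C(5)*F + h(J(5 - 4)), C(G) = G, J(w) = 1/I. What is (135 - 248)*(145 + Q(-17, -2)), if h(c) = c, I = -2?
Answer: -30397/2 ≈ -15199.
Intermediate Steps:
J(w) = -½ (J(w) = 1/(-2) = -½)
Q(A, F) = -½ + 5*F (Q(A, F) = 5*F - ½ = -½ + 5*F)
(135 - 248)*(145 + Q(-17, -2)) = (135 - 248)*(145 + (-½ + 5*(-2))) = -113*(145 + (-½ - 10)) = -113*(145 - 21/2) = -113*269/2 = -30397/2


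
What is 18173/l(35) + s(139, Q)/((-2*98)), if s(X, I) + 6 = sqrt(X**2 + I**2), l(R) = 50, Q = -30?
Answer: 445276/1225 - sqrt(20221)/196 ≈ 362.77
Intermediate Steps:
s(X, I) = -6 + sqrt(I**2 + X**2) (s(X, I) = -6 + sqrt(X**2 + I**2) = -6 + sqrt(I**2 + X**2))
18173/l(35) + s(139, Q)/((-2*98)) = 18173/50 + (-6 + sqrt((-30)**2 + 139**2))/((-2*98)) = 18173*(1/50) + (-6 + sqrt(900 + 19321))/(-196) = 18173/50 + (-6 + sqrt(20221))*(-1/196) = 18173/50 + (3/98 - sqrt(20221)/196) = 445276/1225 - sqrt(20221)/196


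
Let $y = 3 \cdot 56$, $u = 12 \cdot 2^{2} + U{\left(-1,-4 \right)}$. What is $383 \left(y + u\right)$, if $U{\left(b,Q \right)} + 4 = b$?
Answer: $80813$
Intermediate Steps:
$U{\left(b,Q \right)} = -4 + b$
$u = 43$ ($u = 12 \cdot 2^{2} - 5 = 12 \cdot 4 - 5 = 48 - 5 = 43$)
$y = 168$
$383 \left(y + u\right) = 383 \left(168 + 43\right) = 383 \cdot 211 = 80813$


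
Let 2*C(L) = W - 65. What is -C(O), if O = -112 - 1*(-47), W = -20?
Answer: 85/2 ≈ 42.500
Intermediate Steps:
O = -65 (O = -112 + 47 = -65)
C(L) = -85/2 (C(L) = (-20 - 65)/2 = (½)*(-85) = -85/2)
-C(O) = -1*(-85/2) = 85/2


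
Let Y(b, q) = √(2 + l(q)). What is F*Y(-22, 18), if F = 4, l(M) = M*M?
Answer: 4*√326 ≈ 72.222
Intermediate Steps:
l(M) = M²
Y(b, q) = √(2 + q²)
F*Y(-22, 18) = 4*√(2 + 18²) = 4*√(2 + 324) = 4*√326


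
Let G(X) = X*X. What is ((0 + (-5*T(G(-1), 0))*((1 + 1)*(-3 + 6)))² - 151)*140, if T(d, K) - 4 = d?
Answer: 3128860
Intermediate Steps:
G(X) = X²
T(d, K) = 4 + d
((0 + (-5*T(G(-1), 0))*((1 + 1)*(-3 + 6)))² - 151)*140 = ((0 + (-5*(4 + (-1)²))*((1 + 1)*(-3 + 6)))² - 151)*140 = ((0 + (-5*(4 + 1))*(2*3))² - 151)*140 = ((0 - 5*5*6)² - 151)*140 = ((0 - 25*6)² - 151)*140 = ((0 - 150)² - 151)*140 = ((-150)² - 151)*140 = (22500 - 151)*140 = 22349*140 = 3128860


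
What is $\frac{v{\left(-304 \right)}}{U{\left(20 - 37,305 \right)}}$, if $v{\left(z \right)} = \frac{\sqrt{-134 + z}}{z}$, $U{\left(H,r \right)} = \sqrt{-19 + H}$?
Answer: $- \frac{\sqrt{438}}{1824} \approx -0.011474$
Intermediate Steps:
$v{\left(z \right)} = \frac{\sqrt{-134 + z}}{z}$
$\frac{v{\left(-304 \right)}}{U{\left(20 - 37,305 \right)}} = \frac{\frac{1}{-304} \sqrt{-134 - 304}}{\sqrt{-19 + \left(20 - 37\right)}} = \frac{\left(- \frac{1}{304}\right) \sqrt{-438}}{\sqrt{-19 + \left(20 - 37\right)}} = \frac{\left(- \frac{1}{304}\right) i \sqrt{438}}{\sqrt{-19 - 17}} = \frac{\left(- \frac{1}{304}\right) i \sqrt{438}}{\sqrt{-36}} = \frac{\left(- \frac{1}{304}\right) i \sqrt{438}}{6 i} = - \frac{i \sqrt{438}}{304} \left(- \frac{i}{6}\right) = - \frac{\sqrt{438}}{1824}$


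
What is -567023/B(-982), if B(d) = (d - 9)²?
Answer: -567023/982081 ≈ -0.57737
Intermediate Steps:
B(d) = (-9 + d)²
-567023/B(-982) = -567023/(-9 - 982)² = -567023/((-991)²) = -567023/982081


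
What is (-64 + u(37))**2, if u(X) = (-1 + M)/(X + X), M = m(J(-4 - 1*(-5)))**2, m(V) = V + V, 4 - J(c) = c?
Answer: 22099401/5476 ≈ 4035.7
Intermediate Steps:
J(c) = 4 - c
m(V) = 2*V
M = 36 (M = (2*(4 - (-4 - 1*(-5))))**2 = (2*(4 - (-4 + 5)))**2 = (2*(4 - 1*1))**2 = (2*(4 - 1))**2 = (2*3)**2 = 6**2 = 36)
u(X) = 35/(2*X) (u(X) = (-1 + 36)/(X + X) = 35/((2*X)) = 35*(1/(2*X)) = 35/(2*X))
(-64 + u(37))**2 = (-64 + (35/2)/37)**2 = (-64 + (35/2)*(1/37))**2 = (-64 + 35/74)**2 = (-4701/74)**2 = 22099401/5476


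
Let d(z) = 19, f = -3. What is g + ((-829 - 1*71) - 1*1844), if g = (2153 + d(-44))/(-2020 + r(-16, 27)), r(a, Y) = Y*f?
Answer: -5767316/2101 ≈ -2745.0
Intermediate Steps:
r(a, Y) = -3*Y (r(a, Y) = Y*(-3) = -3*Y)
g = -2172/2101 (g = (2153 + 19)/(-2020 - 3*27) = 2172/(-2020 - 81) = 2172/(-2101) = 2172*(-1/2101) = -2172/2101 ≈ -1.0338)
g + ((-829 - 1*71) - 1*1844) = -2172/2101 + ((-829 - 1*71) - 1*1844) = -2172/2101 + ((-829 - 71) - 1844) = -2172/2101 + (-900 - 1844) = -2172/2101 - 2744 = -5767316/2101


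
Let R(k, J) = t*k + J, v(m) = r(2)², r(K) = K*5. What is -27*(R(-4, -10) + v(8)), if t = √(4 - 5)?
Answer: -2430 + 108*I ≈ -2430.0 + 108.0*I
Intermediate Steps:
r(K) = 5*K
v(m) = 100 (v(m) = (5*2)² = 10² = 100)
t = I (t = √(-1) = I ≈ 1.0*I)
R(k, J) = J + I*k (R(k, J) = I*k + J = J + I*k)
-27*(R(-4, -10) + v(8)) = -27*((-10 + I*(-4)) + 100) = -27*((-10 - 4*I) + 100) = -27*(90 - 4*I) = -2430 + 108*I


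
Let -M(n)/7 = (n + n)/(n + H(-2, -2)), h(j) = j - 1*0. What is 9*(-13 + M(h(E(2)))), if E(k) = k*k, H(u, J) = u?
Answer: -369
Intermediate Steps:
E(k) = k**2
h(j) = j (h(j) = j + 0 = j)
M(n) = -14*n/(-2 + n) (M(n) = -7*(n + n)/(n - 2) = -7*2*n/(-2 + n) = -14*n/(-2 + n))
9*(-13 + M(h(E(2)))) = 9*(-13 - 14*2**2/(-2 + 2**2)) = 9*(-13 - 14*4/(-2 + 4)) = 9*(-13 - 14*4/2) = 9*(-13 - 14*4*1/2) = 9*(-13 - 28) = 9*(-41) = -369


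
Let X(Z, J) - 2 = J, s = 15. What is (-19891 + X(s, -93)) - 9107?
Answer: -29089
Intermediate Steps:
X(Z, J) = 2 + J
(-19891 + X(s, -93)) - 9107 = (-19891 + (2 - 93)) - 9107 = (-19891 - 91) - 9107 = -19982 - 9107 = -29089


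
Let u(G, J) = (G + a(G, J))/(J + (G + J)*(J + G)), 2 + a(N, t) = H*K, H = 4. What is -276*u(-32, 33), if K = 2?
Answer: 3588/17 ≈ 211.06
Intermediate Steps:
a(N, t) = 6 (a(N, t) = -2 + 4*2 = -2 + 8 = 6)
u(G, J) = (6 + G)/(J + (G + J)²) (u(G, J) = (G + 6)/(J + (G + J)*(J + G)) = (6 + G)/(J + (G + J)*(G + J)) = (6 + G)/(J + (G + J)²))
-276*u(-32, 33) = -276*(6 - 32)/(33 + (-32 + 33)²) = -276*(-26)/(33 + 1²) = -276*(-26)/(33 + 1) = -276*(-26)/34 = -138*(-26)/17 = -276*(-13/17) = 3588/17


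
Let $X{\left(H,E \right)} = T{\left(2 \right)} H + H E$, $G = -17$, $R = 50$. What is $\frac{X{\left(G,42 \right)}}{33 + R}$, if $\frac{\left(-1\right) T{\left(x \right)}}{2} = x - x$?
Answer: $- \frac{714}{83} \approx -8.6024$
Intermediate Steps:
$T{\left(x \right)} = 0$ ($T{\left(x \right)} = - 2 \left(x - x\right) = \left(-2\right) 0 = 0$)
$X{\left(H,E \right)} = E H$ ($X{\left(H,E \right)} = 0 H + H E = 0 + E H = E H$)
$\frac{X{\left(G,42 \right)}}{33 + R} = \frac{42 \left(-17\right)}{33 + 50} = - \frac{714}{83}$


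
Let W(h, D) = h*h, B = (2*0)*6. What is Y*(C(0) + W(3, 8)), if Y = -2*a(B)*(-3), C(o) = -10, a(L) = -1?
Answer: 6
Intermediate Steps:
B = 0 (B = 0*6 = 0)
W(h, D) = h**2
Y = -6 (Y = -2*(-1)*(-3) = 2*(-3) = -6)
Y*(C(0) + W(3, 8)) = -6*(-10 + 3**2) = -6*(-10 + 9) = -6*(-1) = 6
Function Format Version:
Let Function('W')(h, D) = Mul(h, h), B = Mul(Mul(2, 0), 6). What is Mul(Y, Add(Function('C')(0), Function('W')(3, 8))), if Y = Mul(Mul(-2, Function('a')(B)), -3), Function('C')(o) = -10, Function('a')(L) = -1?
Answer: 6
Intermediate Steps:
B = 0 (B = Mul(0, 6) = 0)
Function('W')(h, D) = Pow(h, 2)
Y = -6 (Y = Mul(Mul(-2, -1), -3) = Mul(2, -3) = -6)
Mul(Y, Add(Function('C')(0), Function('W')(3, 8))) = Mul(-6, Add(-10, Pow(3, 2))) = Mul(-6, Add(-10, 9)) = Mul(-6, -1) = 6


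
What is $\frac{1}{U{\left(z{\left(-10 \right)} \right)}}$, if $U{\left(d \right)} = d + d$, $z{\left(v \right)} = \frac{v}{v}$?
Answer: $\frac{1}{2} \approx 0.5$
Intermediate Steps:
$z{\left(v \right)} = 1$
$U{\left(d \right)} = 2 d$
$\frac{1}{U{\left(z{\left(-10 \right)} \right)}} = \frac{1}{2 \cdot 1} = \frac{1}{2}$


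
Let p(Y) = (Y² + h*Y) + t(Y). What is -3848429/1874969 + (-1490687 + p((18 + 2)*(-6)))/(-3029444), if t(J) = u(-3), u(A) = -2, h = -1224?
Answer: -9165999480155/5680113587236 ≈ -1.6137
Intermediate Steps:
t(J) = -2
p(Y) = -2 + Y² - 1224*Y (p(Y) = (Y² - 1224*Y) - 2 = -2 + Y² - 1224*Y)
-3848429/1874969 + (-1490687 + p((18 + 2)*(-6)))/(-3029444) = -3848429/1874969 + (-1490687 + (-2 + ((18 + 2)*(-6))² - 1224*(18 + 2)*(-6)))/(-3029444) = -3848429*1/1874969 + (-1490687 + (-2 + (20*(-6))² - 24480*(-6)))*(-1/3029444) = -3848429/1874969 + (-1490687 + (-2 + (-120)² - 1224*(-120)))*(-1/3029444) = -3848429/1874969 + (-1490687 + (-2 + 14400 + 146880))*(-1/3029444) = -3848429/1874969 + (-1490687 + 161278)*(-1/3029444) = -3848429/1874969 - 1329409*(-1/3029444) = -3848429/1874969 + 1329409/3029444 = -9165999480155/5680113587236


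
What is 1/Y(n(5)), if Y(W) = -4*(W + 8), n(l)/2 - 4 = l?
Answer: -1/104 ≈ -0.0096154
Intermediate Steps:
n(l) = 8 + 2*l
Y(W) = -32 - 4*W (Y(W) = -4*(8 + W) = -32 - 4*W)
1/Y(n(5)) = 1/(-32 - 4*(8 + 2*5)) = 1/(-32 - 4*(8 + 10)) = 1/(-32 - 4*18) = 1/(-32 - 72) = 1/(-104) = -1/104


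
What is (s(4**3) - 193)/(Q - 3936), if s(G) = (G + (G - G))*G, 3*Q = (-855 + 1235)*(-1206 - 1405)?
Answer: -11709/1003988 ≈ -0.011662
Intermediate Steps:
Q = -992180/3 (Q = ((-855 + 1235)*(-1206 - 1405))/3 = (380*(-2611))/3 = (1/3)*(-992180) = -992180/3 ≈ -3.3073e+5)
s(G) = G**2 (s(G) = (G + 0)*G = G*G = G**2)
(s(4**3) - 193)/(Q - 3936) = ((4**3)**2 - 193)/(-992180/3 - 3936) = (64**2 - 193)/(-1003988/3) = (4096 - 193)*(-3/1003988) = 3903*(-3/1003988) = -11709/1003988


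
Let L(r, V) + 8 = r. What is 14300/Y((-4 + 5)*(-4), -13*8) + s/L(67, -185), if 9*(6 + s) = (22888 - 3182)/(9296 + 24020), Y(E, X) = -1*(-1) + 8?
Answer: 4684488307/2948466 ≈ 1588.8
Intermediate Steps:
L(r, V) = -8 + r
Y(E, X) = 9 (Y(E, X) = 1 + 8 = 9)
s = -889679/149922 (s = -6 + ((22888 - 3182)/(9296 + 24020))/9 = -6 + (19706/33316)/9 = -6 + (19706*(1/33316))/9 = -6 + (⅑)*(9853/16658) = -6 + 9853/149922 = -889679/149922 ≈ -5.9343)
14300/Y((-4 + 5)*(-4), -13*8) + s/L(67, -185) = 14300/9 - 889679/(149922*(-8 + 67)) = 14300*(⅑) - 889679/149922/59 = 14300/9 - 889679/149922*1/59 = 14300/9 - 889679/8845398 = 4684488307/2948466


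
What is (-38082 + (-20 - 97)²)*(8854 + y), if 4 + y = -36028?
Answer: 662952954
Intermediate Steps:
y = -36032 (y = -4 - 36028 = -36032)
(-38082 + (-20 - 97)²)*(8854 + y) = (-38082 + (-20 - 97)²)*(8854 - 36032) = (-38082 + (-117)²)*(-27178) = (-38082 + 13689)*(-27178) = -24393*(-27178) = 662952954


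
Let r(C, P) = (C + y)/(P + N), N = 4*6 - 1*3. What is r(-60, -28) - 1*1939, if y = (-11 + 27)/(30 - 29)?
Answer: -13529/7 ≈ -1932.7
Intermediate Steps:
N = 21 (N = 24 - 3 = 21)
y = 16 (y = 16/1 = 16*1 = 16)
r(C, P) = (16 + C)/(21 + P) (r(C, P) = (C + 16)/(P + 21) = (16 + C)/(21 + P))
r(-60, -28) - 1*1939 = (16 - 60)/(21 - 28) - 1*1939 = -44/(-7) - 1939 = -⅐*(-44) - 1939 = 44/7 - 1939 = -13529/7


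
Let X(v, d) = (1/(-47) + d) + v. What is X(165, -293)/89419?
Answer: -547/382063 ≈ -0.0014317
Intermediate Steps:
X(v, d) = -1/47 + d + v (X(v, d) = (-1/47 + d) + v = -1/47 + d + v)
X(165, -293)/89419 = (-1/47 - 293 + 165)/89419 = -6017/47*1/89419 = -547/382063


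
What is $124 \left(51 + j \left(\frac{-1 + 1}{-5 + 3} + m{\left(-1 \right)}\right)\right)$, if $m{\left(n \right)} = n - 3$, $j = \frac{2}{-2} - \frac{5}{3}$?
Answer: $\frac{22940}{3} \approx 7646.7$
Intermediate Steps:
$j = - \frac{8}{3}$ ($j = 2 \left(- \frac{1}{2}\right) - \frac{5}{3} = -1 - \frac{5}{3} = - \frac{8}{3} \approx -2.6667$)
$m{\left(n \right)} = -3 + n$ ($m{\left(n \right)} = n - 3 = -3 + n$)
$124 \left(51 + j \left(\frac{-1 + 1}{-5 + 3} + m{\left(-1 \right)}\right)\right) = 124 \left(51 - \frac{8 \left(\frac{-1 + 1}{-5 + 3} - 4\right)}{3}\right) = 124 \left(51 - \frac{8 \left(\frac{0}{-2} - 4\right)}{3}\right) = 124 \left(51 - \frac{8 \left(0 \left(- \frac{1}{2}\right) - 4\right)}{3}\right) = 124 \left(51 - \frac{8 \left(0 - 4\right)}{3}\right) = 124 \left(51 - - \frac{32}{3}\right) = 124 \left(51 + \frac{32}{3}\right) = 124 \cdot \frac{185}{3} = \frac{22940}{3}$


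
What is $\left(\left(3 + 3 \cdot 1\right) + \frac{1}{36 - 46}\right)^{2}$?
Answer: $\frac{3481}{100} \approx 34.81$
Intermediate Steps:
$\left(\left(3 + 3 \cdot 1\right) + \frac{1}{36 - 46}\right)^{2} = \left(\left(3 + 3\right) + \frac{1}{-10}\right)^{2} = \left(6 - \frac{1}{10}\right)^{2} = \left(\frac{59}{10}\right)^{2} = \frac{3481}{100}$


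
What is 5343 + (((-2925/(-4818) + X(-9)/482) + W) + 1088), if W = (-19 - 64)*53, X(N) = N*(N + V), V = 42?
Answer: 393236978/193523 ≈ 2032.0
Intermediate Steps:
X(N) = N*(42 + N) (X(N) = N*(N + 42) = N*(42 + N))
W = -4399 (W = -83*53 = -4399)
5343 + (((-2925/(-4818) + X(-9)/482) + W) + 1088) = 5343 + (((-2925/(-4818) - 9*(42 - 9)/482) - 4399) + 1088) = 5343 + (((-2925*(-1/4818) - 9*33*(1/482)) - 4399) + 1088) = 5343 + (((975/1606 - 297*1/482) - 4399) + 1088) = 5343 + (((975/1606 - 297/482) - 4399) + 1088) = 5343 + ((-1758/193523 - 4399) + 1088) = 5343 + (-851309435/193523 + 1088) = 5343 - 640756411/193523 = 393236978/193523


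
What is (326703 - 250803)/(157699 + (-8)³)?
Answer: 75900/157187 ≈ 0.48286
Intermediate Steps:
(326703 - 250803)/(157699 + (-8)³) = 75900/(157699 - 512) = 75900/157187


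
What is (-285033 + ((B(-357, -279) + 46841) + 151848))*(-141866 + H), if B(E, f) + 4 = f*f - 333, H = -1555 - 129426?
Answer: 2411967480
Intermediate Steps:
H = -130981
B(E, f) = -337 + f² (B(E, f) = -4 + (f*f - 333) = -4 + (f² - 333) = -4 + (-333 + f²) = -337 + f²)
(-285033 + ((B(-357, -279) + 46841) + 151848))*(-141866 + H) = (-285033 + (((-337 + (-279)²) + 46841) + 151848))*(-141866 - 130981) = (-285033 + (((-337 + 77841) + 46841) + 151848))*(-272847) = (-285033 + ((77504 + 46841) + 151848))*(-272847) = (-285033 + (124345 + 151848))*(-272847) = (-285033 + 276193)*(-272847) = -8840*(-272847) = 2411967480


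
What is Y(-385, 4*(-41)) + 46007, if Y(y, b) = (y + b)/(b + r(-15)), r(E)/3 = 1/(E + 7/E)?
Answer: 1752672019/38093 ≈ 46010.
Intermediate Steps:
r(E) = 3/(E + 7/E)
Y(y, b) = (b + y)/(-45/232 + b) (Y(y, b) = (y + b)/(b + 3*(-15)/(7 + (-15)**2)) = (b + y)/(b + 3*(-15)/(7 + 225)) = (b + y)/(b + 3*(-15)/232) = (b + y)/(b + 3*(-15)*(1/232)) = (b + y)/(b - 45/232) = (b + y)/(-45/232 + b))
Y(-385, 4*(-41)) + 46007 = 232*(4*(-41) - 385)/(-45 + 232*(4*(-41))) + 46007 = 232*(-164 - 385)/(-45 + 232*(-164)) + 46007 = 232*(-549)/(-45 - 38048) + 46007 = 232*(-549)/(-38093) + 46007 = 232*(-1/38093)*(-549) + 46007 = 127368/38093 + 46007 = 1752672019/38093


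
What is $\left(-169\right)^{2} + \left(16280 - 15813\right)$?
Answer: $29028$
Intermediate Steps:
$\left(-169\right)^{2} + \left(16280 - 15813\right) = 28561 + \left(16280 - 15813\right) = 28561 + 467 = 29028$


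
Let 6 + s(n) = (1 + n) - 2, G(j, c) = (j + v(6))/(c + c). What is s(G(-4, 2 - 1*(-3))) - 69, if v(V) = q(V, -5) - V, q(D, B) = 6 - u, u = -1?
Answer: -763/10 ≈ -76.300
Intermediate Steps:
q(D, B) = 7 (q(D, B) = 6 - 1*(-1) = 6 + 1 = 7)
v(V) = 7 - V
G(j, c) = (1 + j)/(2*c) (G(j, c) = (j + (7 - 1*6))/(c + c) = (j + (7 - 6))/((2*c)) = (j + 1)*(1/(2*c)) = (1 + j)*(1/(2*c)) = (1 + j)/(2*c))
s(n) = -7 + n (s(n) = -6 + ((1 + n) - 2) = -6 + (-1 + n) = -7 + n)
s(G(-4, 2 - 1*(-3))) - 69 = (-7 + (1 - 4)/(2*(2 - 1*(-3)))) - 69 = (-7 + (½)*(-3)/(2 + 3)) - 69 = (-7 + (½)*(-3)/5) - 69 = (-7 + (½)*(⅕)*(-3)) - 69 = (-7 - 3/10) - 69 = -73/10 - 69 = -763/10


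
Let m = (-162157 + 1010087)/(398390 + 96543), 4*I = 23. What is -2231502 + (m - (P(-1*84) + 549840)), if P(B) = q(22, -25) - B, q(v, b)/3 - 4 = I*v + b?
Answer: -2753550625645/989866 ≈ -2.7817e+6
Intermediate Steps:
I = 23/4 (I = (¼)*23 = 23/4 ≈ 5.7500)
q(v, b) = 12 + 3*b + 69*v/4 (q(v, b) = 12 + 3*(23*v/4 + b) = 12 + 3*(b + 23*v/4) = 12 + (3*b + 69*v/4) = 12 + 3*b + 69*v/4)
m = 847930/494933 ≈ 1.7132
P(B) = 633/2 - B (P(B) = (12 + 3*(-25) + (69/4)*22) - B = (12 - 75 + 759/2) - B = 633/2 - B)
-2231502 + (m - (P(-1*84) + 549840)) = -2231502 + (847930/494933 - ((633/2 - (-1)*84) + 549840)) = -2231502 + (847930/494933 - ((633/2 - 1*(-84)) + 549840)) = -2231502 + (847930/494933 - ((633/2 + 84) + 549840)) = -2231502 + (847930/494933 - (801/2 + 549840)) = -2231502 + (847930/494933 - 1*1100481/2) = -2231502 + (847930/494933 - 1100481/2) = -2231502 - 544662666913/989866 = -2753550625645/989866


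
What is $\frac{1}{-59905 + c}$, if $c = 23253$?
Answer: $- \frac{1}{36652} \approx -2.7284 \cdot 10^{-5}$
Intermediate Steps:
$\frac{1}{-59905 + c} = \frac{1}{-59905 + 23253} = \frac{1}{-36652} = - \frac{1}{36652}$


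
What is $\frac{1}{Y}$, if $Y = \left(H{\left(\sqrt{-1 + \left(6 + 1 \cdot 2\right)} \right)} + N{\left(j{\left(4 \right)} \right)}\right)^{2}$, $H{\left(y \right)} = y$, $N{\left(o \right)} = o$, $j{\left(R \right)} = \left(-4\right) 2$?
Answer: $\frac{1}{\left(8 - \sqrt{7}\right)^{2}} \approx 0.034882$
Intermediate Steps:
$j{\left(R \right)} = -8$
$Y = \left(-8 + \sqrt{7}\right)^{2}$ ($Y = \left(\sqrt{-1 + \left(6 + 1 \cdot 2\right)} - 8\right)^{2} = \left(\sqrt{-1 + \left(6 + 2\right)} - 8\right)^{2} = \left(\sqrt{-1 + 8} - 8\right)^{2} = \left(\sqrt{7} - 8\right)^{2} = \left(-8 + \sqrt{7}\right)^{2} \approx 28.668$)
$\frac{1}{Y} = \frac{1}{\left(8 - \sqrt{7}\right)^{2}}$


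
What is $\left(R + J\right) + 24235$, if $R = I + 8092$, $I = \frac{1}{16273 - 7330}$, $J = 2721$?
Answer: $\frac{313434265}{8943} \approx 35048.0$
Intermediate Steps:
$I = \frac{1}{8943} \approx 0.00011182$
$R = \frac{72366757}{8943}$ ($R = \frac{1}{8943} + 8092 = \frac{72366757}{8943} \approx 8092.0$)
$\left(R + J\right) + 24235 = \left(\frac{72366757}{8943} + 2721\right) + 24235 = \frac{96700660}{8943} + 24235 = \frac{313434265}{8943}$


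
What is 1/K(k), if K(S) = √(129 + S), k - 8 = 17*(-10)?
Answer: -I*√33/33 ≈ -0.17408*I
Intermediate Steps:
k = -162 (k = 8 + 17*(-10) = 8 - 170 = -162)
1/K(k) = 1/(√(129 - 162)) = 1/(√(-33)) = 1/(I*√33) = -I*√33/33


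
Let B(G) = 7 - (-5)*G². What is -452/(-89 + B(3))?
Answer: 452/37 ≈ 12.216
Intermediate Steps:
B(G) = 7 + 5*G²
-452/(-89 + B(3)) = -452/(-89 + (7 + 5*3²)) = -452/(-89 + (7 + 5*9)) = -452/(-89 + (7 + 45)) = -452/(-89 + 52) = -452/(-37) = -1/37*(-452) = 452/37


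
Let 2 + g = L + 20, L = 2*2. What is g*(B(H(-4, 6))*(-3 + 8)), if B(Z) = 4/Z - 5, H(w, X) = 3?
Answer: -1210/3 ≈ -403.33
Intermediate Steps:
B(Z) = -5 + 4/Z (B(Z) = 4/Z - 5 = -5 + 4/Z)
L = 4
g = 22 (g = -2 + (4 + 20) = -2 + 24 = 22)
g*(B(H(-4, 6))*(-3 + 8)) = 22*((-5 + 4/3)*(-3 + 8)) = 22*((-5 + 4*(⅓))*5) = 22*((-5 + 4/3)*5) = 22*(-11/3*5) = 22*(-55/3) = -1210/3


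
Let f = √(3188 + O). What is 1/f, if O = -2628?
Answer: √35/140 ≈ 0.042258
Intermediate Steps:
f = 4*√35 (f = √(3188 - 2628) = √560 = 4*√35 ≈ 23.664)
1/f = 1/(4*√35) = √35/140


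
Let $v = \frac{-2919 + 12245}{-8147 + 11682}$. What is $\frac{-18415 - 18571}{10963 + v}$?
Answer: $- \frac{130745510}{38763531} \approx -3.3729$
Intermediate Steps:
$v = \frac{9326}{3535} \approx 2.6382$
$\frac{-18415 - 18571}{10963 + v} = \frac{-18415 - 18571}{10963 + \frac{9326}{3535}} = - \frac{36986}{\frac{38763531}{3535}} = \left(-36986\right) \frac{3535}{38763531} = - \frac{130745510}{38763531}$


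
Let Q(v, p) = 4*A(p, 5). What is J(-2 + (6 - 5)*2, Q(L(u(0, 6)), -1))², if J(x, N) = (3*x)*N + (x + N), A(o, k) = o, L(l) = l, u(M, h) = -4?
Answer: 16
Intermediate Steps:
Q(v, p) = 4*p
J(x, N) = N + x + 3*N*x (J(x, N) = 3*N*x + (N + x) = N + x + 3*N*x)
J(-2 + (6 - 5)*2, Q(L(u(0, 6)), -1))² = (4*(-1) + (-2 + (6 - 5)*2) + 3*(4*(-1))*(-2 + (6 - 5)*2))² = (-4 + (-2 + 1*2) + 3*(-4)*(-2 + 1*2))² = (-4 + (-2 + 2) + 3*(-4)*(-2 + 2))² = (-4 + 0 + 3*(-4)*0)² = (-4 + 0 + 0)² = (-4)² = 16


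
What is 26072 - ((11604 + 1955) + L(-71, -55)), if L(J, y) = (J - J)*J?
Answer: 12513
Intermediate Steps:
L(J, y) = 0 (L(J, y) = 0*J = 0)
26072 - ((11604 + 1955) + L(-71, -55)) = 26072 - ((11604 + 1955) + 0) = 26072 - (13559 + 0) = 26072 - 1*13559 = 26072 - 13559 = 12513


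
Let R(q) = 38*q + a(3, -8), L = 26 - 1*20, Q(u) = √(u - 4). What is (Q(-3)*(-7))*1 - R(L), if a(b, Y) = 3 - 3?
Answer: -228 - 7*I*√7 ≈ -228.0 - 18.52*I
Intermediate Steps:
a(b, Y) = 0
Q(u) = √(-4 + u)
L = 6 (L = 26 - 20 = 6)
R(q) = 38*q (R(q) = 38*q + 0 = 38*q)
(Q(-3)*(-7))*1 - R(L) = (√(-4 - 3)*(-7))*1 - 38*6 = (√(-7)*(-7))*1 - 1*228 = ((I*√7)*(-7))*1 - 228 = -7*I*√7*1 - 228 = -7*I*√7 - 228 = -228 - 7*I*√7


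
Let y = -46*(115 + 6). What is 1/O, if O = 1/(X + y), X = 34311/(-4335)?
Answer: -8054307/1445 ≈ -5573.9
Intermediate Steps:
X = -11437/1445 (X = 34311*(-1/4335) = -11437/1445 ≈ -7.9149)
y = -5566 (y = -46*121 = -5566)
O = -1445/8054307 (O = 1/(-11437/1445 - 5566) = 1/(-8054307/1445) = -1445/8054307 ≈ -0.00017941)
1/O = 1/(-1445/8054307) = -8054307/1445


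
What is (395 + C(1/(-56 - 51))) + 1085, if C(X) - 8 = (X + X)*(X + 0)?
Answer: 17036114/11449 ≈ 1488.0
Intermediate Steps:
C(X) = 8 + 2*X**2 (C(X) = 8 + (X + X)*(X + 0) = 8 + (2*X)*X = 8 + 2*X**2)
(395 + C(1/(-56 - 51))) + 1085 = (395 + (8 + 2*(1/(-56 - 51))**2)) + 1085 = (395 + (8 + 2*(1/(-107))**2)) + 1085 = (395 + (8 + 2*(-1/107)**2)) + 1085 = (395 + (8 + 2*(1/11449))) + 1085 = (395 + (8 + 2/11449)) + 1085 = (395 + 91594/11449) + 1085 = 4613949/11449 + 1085 = 17036114/11449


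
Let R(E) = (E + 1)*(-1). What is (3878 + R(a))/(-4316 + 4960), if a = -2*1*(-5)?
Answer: 3867/644 ≈ 6.0047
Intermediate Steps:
a = 10 (a = -2*(-5) = 10)
R(E) = -1 - E (R(E) = (1 + E)*(-1) = -1 - E)
(3878 + R(a))/(-4316 + 4960) = (3878 + (-1 - 1*10))/(-4316 + 4960) = (3878 + (-1 - 10))/644 = (3878 - 11)*(1/644) = 3867*(1/644) = 3867/644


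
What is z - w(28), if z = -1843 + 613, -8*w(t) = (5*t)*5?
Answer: -2285/2 ≈ -1142.5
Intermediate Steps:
w(t) = -25*t/8 (w(t) = -5*t*5/8 = -25*t/8)
z = -1230
z - w(28) = -1230 - (-25)*28/8 = -1230 - 1*(-175/2) = -1230 + 175/2 = -2285/2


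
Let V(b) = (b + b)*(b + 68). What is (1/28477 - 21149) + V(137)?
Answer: 997293018/28477 ≈ 35021.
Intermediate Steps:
V(b) = 2*b*(68 + b) (V(b) = (2*b)*(68 + b) = 2*b*(68 + b))
(1/28477 - 21149) + V(137) = (1/28477 - 21149) + 2*137*(68 + 137) = (1/28477 - 21149) + 2*137*205 = -602260072/28477 + 56170 = 997293018/28477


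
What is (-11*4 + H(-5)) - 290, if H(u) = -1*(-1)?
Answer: -333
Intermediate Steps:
H(u) = 1
(-11*4 + H(-5)) - 290 = (-11*4 + 1) - 290 = (-44 + 1) - 290 = -43 - 290 = -333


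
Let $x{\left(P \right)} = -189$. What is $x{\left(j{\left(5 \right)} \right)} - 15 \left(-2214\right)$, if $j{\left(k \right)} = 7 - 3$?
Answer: $33021$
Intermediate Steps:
$j{\left(k \right)} = 4$
$x{\left(j{\left(5 \right)} \right)} - 15 \left(-2214\right) = -189 - 15 \left(-2214\right) = -189 - -33210 = -189 + 33210 = 33021$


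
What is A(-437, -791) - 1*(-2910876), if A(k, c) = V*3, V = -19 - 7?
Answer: 2910798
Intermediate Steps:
V = -26
A(k, c) = -78 (A(k, c) = -26*3 = -78)
A(-437, -791) - 1*(-2910876) = -78 - 1*(-2910876) = -78 + 2910876 = 2910798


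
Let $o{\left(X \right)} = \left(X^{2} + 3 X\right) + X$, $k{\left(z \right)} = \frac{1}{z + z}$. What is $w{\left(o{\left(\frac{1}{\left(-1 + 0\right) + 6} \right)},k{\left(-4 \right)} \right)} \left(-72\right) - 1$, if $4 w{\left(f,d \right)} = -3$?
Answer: $53$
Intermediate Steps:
$k{\left(z \right)} = \frac{1}{2 z}$
$o{\left(X \right)} = X^{2} + 4 X$
$w{\left(f,d \right)} = - \frac{3}{4}$ ($w{\left(f,d \right)} = \frac{1}{4} \left(-3\right) = - \frac{3}{4}$)
$w{\left(o{\left(\frac{1}{\left(-1 + 0\right) + 6} \right)},k{\left(-4 \right)} \right)} \left(-72\right) - 1 = \left(- \frac{3}{4}\right) \left(-72\right) - 1 = 54 - 1 = 53$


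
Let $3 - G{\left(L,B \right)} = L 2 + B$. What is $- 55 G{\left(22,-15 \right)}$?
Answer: $1430$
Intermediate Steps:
$G{\left(L,B \right)} = 3 - B - 2 L$ ($G{\left(L,B \right)} = 3 - \left(L 2 + B\right) = 3 - \left(2 L + B\right) = 3 - \left(B + 2 L\right) = 3 - B - 2 L$)
$- 55 G{\left(22,-15 \right)} = - 55 \left(3 - -15 - 44\right) = - 55 \left(3 + 15 - 44\right) = \left(-55\right) \left(-26\right) = 1430$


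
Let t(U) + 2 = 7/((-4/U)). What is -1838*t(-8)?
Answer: -22056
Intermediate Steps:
t(U) = -2 - 7*U/4 (t(U) = -2 + 7/((-4/U)) = -2 + 7*(-U/4) = -2 - 7*U/4)
-1838*t(-8) = -1838*(-2 - 7/4*(-8)) = -1838*(-2 + 14) = -1838*12 = -22056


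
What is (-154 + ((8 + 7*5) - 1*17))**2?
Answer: 16384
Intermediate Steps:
(-154 + ((8 + 7*5) - 1*17))**2 = (-154 + ((8 + 35) - 17))**2 = (-154 + (43 - 17))**2 = (-154 + 26)**2 = (-128)**2 = 16384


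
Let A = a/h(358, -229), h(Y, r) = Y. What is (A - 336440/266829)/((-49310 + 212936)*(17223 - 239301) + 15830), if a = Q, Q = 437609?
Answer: -116646326341/3471152685661208436 ≈ -3.3604e-8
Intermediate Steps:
a = 437609
A = 437609/358 ≈ 1222.4
(A - 336440/266829)/((-49310 + 212936)*(17223 - 239301) + 15830) = (437609/358 - 336440/266829)/((-49310 + 212936)*(17223 - 239301) + 15830) = (437609/358 - 336440*1/266829)/(163626*(-222078) + 15830) = (437609/358 - 336440/266829)/(-36337734828 + 15830) = (116646326341/95524782)/(-36337718998) = (116646326341/95524782)*(-1/36337718998) = -116646326341/3471152685661208436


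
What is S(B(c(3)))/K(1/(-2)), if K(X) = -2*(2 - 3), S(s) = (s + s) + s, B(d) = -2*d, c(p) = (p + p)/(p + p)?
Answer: -3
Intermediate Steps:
c(p) = 1 (c(p) = (2*p)/((2*p)) = (2*p)*(1/(2*p)) = 1)
S(s) = 3*s (S(s) = 2*s + s = 3*s)
K(X) = 2 (K(X) = -2*(-1) = 2)
S(B(c(3)))/K(1/(-2)) = (3*(-2*1))/2 = (3*(-2))*(½) = -6*½ = -3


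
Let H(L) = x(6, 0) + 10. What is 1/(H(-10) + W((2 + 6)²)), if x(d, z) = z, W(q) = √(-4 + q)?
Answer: ¼ - √15/20 ≈ 0.056351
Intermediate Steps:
H(L) = 10 (H(L) = 0 + 10 = 10)
1/(H(-10) + W((2 + 6)²)) = 1/(10 + √(-4 + (2 + 6)²)) = 1/(10 + √(-4 + 8²)) = 1/(10 + √(-4 + 64)) = 1/(10 + √60) = 1/(10 + 2*√15)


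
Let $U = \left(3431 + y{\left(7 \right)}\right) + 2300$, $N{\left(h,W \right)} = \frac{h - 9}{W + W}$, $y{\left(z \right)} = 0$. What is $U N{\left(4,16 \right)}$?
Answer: $- \frac{28655}{32} \approx -895.47$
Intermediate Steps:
$N{\left(h,W \right)} = \frac{-9 + h}{2 W}$
$U = 5731$ ($U = \left(3431 + 0\right) + 2300 = 3431 + 2300 = 5731$)
$U N{\left(4,16 \right)} = 5731 \frac{-9 + 4}{2 \cdot 16} = 5731 \cdot \frac{1}{2} \cdot \frac{1}{16} \left(-5\right) = 5731 \left(- \frac{5}{32}\right) = - \frac{28655}{32}$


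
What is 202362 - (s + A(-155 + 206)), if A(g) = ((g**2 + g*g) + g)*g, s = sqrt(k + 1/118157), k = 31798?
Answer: -65541 - sqrt(443934315403059)/118157 ≈ -65719.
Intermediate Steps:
s = sqrt(443934315403059)/118157 (s = sqrt(31798 + 1/118157) = sqrt(3757156287/118157) = sqrt(443934315403059)/118157 ≈ 178.32)
A(g) = g*(g + 2*g**2) (A(g) = ((g**2 + g**2) + g)*g = (2*g**2 + g)*g = (g + 2*g**2)*g = g*(g + 2*g**2))
202362 - (s + A(-155 + 206)) = 202362 - (sqrt(443934315403059)/118157 + (-155 + 206)**2*(1 + 2*(-155 + 206))) = 202362 - (sqrt(443934315403059)/118157 + 51**2*(1 + 2*51)) = 202362 - (sqrt(443934315403059)/118157 + 2601*(1 + 102)) = 202362 - (sqrt(443934315403059)/118157 + 2601*103) = 202362 - (sqrt(443934315403059)/118157 + 267903) = 202362 - (267903 + sqrt(443934315403059)/118157) = 202362 + (-267903 - sqrt(443934315403059)/118157) = -65541 - sqrt(443934315403059)/118157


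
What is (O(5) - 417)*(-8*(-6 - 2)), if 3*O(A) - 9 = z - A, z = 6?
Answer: -79424/3 ≈ -26475.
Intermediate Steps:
O(A) = 5 - A/3 (O(A) = 3 + (6 - A)/3 = 3 + (2 - A/3) = 5 - A/3)
(O(5) - 417)*(-8*(-6 - 2)) = ((5 - ⅓*5) - 417)*(-8*(-6 - 2)) = ((5 - 5/3) - 417)*(-8*(-8)) = (10/3 - 417)*64 = -1241/3*64 = -79424/3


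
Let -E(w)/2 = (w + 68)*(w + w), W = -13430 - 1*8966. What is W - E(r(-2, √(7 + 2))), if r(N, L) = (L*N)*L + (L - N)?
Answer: -25256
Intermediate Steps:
r(N, L) = L - N + N*L² (r(N, L) = N*L² + (L - N) = L - N + N*L²)
W = -22396 (W = -13430 - 8966 = -22396)
E(w) = -4*w*(68 + w) (E(w) = -2*(w + 68)*(w + w) = -2*(68 + w)*2*w = -4*w*(68 + w))
W - E(r(-2, √(7 + 2))) = -22396 - (-4)*(√(7 + 2) - 1*(-2) - 2*(√(7 + 2))²)*(68 + (√(7 + 2) - 1*(-2) - 2*(√(7 + 2))²)) = -22396 - (-4)*(√9 + 2 - 2*(√9)²)*(68 + (√9 + 2 - 2*(√9)²)) = -22396 - (-4)*(3 + 2 - 2*3²)*(68 + (3 + 2 - 2*3²)) = -22396 - (-4)*(3 + 2 - 2*9)*(68 + (3 + 2 - 2*9)) = -22396 - (-4)*(3 + 2 - 18)*(68 + (3 + 2 - 18)) = -22396 - (-4)*(-13)*(68 - 13) = -22396 - (-4)*(-13)*55 = -22396 - 1*2860 = -22396 - 2860 = -25256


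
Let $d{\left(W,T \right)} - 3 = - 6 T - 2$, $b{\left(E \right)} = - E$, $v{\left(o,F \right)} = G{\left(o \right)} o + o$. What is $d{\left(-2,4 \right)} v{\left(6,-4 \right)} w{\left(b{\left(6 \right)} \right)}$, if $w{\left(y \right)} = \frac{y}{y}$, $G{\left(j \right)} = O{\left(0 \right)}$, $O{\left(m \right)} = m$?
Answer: $-138$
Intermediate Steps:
$G{\left(j \right)} = 0$
$v{\left(o,F \right)} = o$ ($v{\left(o,F \right)} = 0 o + o = 0 + o = o$)
$d{\left(W,T \right)} = 1 - 6 T$ ($d{\left(W,T \right)} = 3 - \left(2 + 6 T\right) = 1 - 6 T$)
$w{\left(y \right)} = 1$
$d{\left(-2,4 \right)} v{\left(6,-4 \right)} w{\left(b{\left(6 \right)} \right)} = \left(1 - 24\right) 6 \cdot 1 = \left(-23\right) 6 \cdot 1 = \left(-138\right) 1 = -138$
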